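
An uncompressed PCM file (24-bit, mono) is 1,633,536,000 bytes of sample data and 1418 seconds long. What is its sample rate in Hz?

384,000 Hz

Bytes = sample_rate × seconds × bytes_per_sample × channels.
sample_rate = 1,633,536,000 / (1,418 × 3 × 1) = 1,633,536,000 / 4,254 = 384,000 Hz.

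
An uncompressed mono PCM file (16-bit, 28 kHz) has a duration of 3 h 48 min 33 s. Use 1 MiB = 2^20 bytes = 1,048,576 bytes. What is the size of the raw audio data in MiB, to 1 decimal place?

732.4 MiB

Duration = 3 h 48 min 33 s = 13,713 s.
Bytes = 28,000 samples/s × 13,713 s × 2 bytes/sample × 1 ch = 767,928,000 bytes.
767,928,000 / 1,048,576 = 732.4 MiB.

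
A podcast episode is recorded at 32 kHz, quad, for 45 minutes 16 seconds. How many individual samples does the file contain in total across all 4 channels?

45 minutes 16 seconds = 2,716 s.
32,000 × 2,716 s × 4 ch = 347,648,000 samples.

347,648,000 samples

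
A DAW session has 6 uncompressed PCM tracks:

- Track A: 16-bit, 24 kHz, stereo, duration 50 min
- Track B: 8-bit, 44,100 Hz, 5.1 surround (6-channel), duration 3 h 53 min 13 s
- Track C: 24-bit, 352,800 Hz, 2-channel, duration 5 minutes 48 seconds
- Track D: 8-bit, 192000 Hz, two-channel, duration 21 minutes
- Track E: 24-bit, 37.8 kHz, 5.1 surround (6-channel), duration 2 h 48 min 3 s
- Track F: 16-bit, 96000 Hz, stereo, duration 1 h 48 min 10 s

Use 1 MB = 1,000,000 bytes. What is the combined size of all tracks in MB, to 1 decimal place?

Track A: 50 min = 3,000 s; 24,000 × 3,000 × 2 × 2 = 288,000,000 bytes.
Track B: 3 h 53 min 13 s = 13,993 s; 44,100 × 13,993 × 1 × 6 = 3,702,547,800 bytes.
Track C: 5 minutes 48 seconds = 348 s; 352,800 × 348 × 3 × 2 = 736,646,400 bytes.
Track D: 21 minutes = 1,260 s; 192,000 × 1,260 × 1 × 2 = 483,840,000 bytes.
Track E: 2 h 48 min 3 s = 10,083 s; 37,800 × 10,083 × 3 × 6 = 6,860,473,200 bytes.
Track F: 1 h 48 min 10 s = 6,490 s; 96,000 × 6,490 × 2 × 2 = 2,492,160,000 bytes.
Total = 14,563,667,400 bytes = 14563.7 MB.

14563.7 MB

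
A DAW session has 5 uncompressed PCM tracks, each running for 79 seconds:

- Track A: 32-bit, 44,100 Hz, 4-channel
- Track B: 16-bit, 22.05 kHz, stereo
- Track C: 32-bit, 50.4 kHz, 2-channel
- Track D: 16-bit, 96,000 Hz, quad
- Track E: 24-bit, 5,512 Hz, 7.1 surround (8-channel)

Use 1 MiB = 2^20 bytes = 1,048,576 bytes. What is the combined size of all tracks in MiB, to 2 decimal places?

Track A: 44,100 × 79 × 4 × 4 = 55,742,400 bytes.
Track B: 22,050 × 79 × 2 × 2 = 6,967,800 bytes.
Track C: 50,400 × 79 × 4 × 2 = 31,852,800 bytes.
Track D: 96,000 × 79 × 2 × 4 = 60,672,000 bytes.
Track E: 5,512 × 79 × 3 × 8 = 10,450,752 bytes.
Total = 165,685,752 bytes = 158.01 MiB.

158.01 MiB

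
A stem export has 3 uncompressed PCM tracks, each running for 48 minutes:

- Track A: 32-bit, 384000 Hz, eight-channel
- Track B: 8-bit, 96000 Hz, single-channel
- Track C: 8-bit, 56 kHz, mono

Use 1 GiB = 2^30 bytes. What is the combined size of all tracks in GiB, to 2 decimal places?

33.37 GiB

48 minutes = 2,880 s.
Track A: 384,000 × 2,880 × 4 × 8 = 35,389,440,000 bytes.
Track B: 96,000 × 2,880 × 1 × 1 = 276,480,000 bytes.
Track C: 56,000 × 2,880 × 1 × 1 = 161,280,000 bytes.
Total = 35,827,200,000 bytes = 33.37 GiB.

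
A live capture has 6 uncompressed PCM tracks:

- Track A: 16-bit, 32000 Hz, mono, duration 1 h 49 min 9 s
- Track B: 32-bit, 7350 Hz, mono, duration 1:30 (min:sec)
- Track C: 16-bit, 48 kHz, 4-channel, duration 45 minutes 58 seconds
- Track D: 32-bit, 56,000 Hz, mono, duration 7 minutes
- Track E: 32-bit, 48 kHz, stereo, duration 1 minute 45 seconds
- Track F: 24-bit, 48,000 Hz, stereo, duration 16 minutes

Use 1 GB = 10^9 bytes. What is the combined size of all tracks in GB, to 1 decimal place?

1.9 GB

Track A: 1 h 49 min 9 s = 6,549 s; 32,000 × 6,549 × 2 × 1 = 419,136,000 bytes.
Track B: 1:30 (min:sec) = 90 s; 7,350 × 90 × 4 × 1 = 2,646,000 bytes.
Track C: 45 minutes 58 seconds = 2,758 s; 48,000 × 2,758 × 2 × 4 = 1,059,072,000 bytes.
Track D: 7 minutes = 420 s; 56,000 × 420 × 4 × 1 = 94,080,000 bytes.
Track E: 1 minute 45 seconds = 105 s; 48,000 × 105 × 4 × 2 = 40,320,000 bytes.
Track F: 16 minutes = 960 s; 48,000 × 960 × 3 × 2 = 276,480,000 bytes.
Total = 1,891,734,000 bytes = 1.9 GB.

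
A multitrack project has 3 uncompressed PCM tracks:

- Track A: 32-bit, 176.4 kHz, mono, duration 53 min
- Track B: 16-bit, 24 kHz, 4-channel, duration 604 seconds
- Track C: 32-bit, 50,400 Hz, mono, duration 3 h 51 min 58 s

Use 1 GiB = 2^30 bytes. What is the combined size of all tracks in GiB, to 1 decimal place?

4.8 GiB

Track A: 53 min = 3,180 s; 176,400 × 3,180 × 4 × 1 = 2,243,808,000 bytes.
Track B: 24,000 × 604 × 2 × 4 = 115,968,000 bytes.
Track C: 3 h 51 min 58 s = 13,918 s; 50,400 × 13,918 × 4 × 1 = 2,805,868,800 bytes.
Total = 5,165,644,800 bytes = 4.8 GiB.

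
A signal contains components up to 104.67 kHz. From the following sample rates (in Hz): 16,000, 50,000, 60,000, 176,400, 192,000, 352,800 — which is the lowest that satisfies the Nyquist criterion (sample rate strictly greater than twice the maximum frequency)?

352,800 Hz

Need sample rate > 2 × 104,670 = 209,340 Hz.
Lowest listed rate above 209,340 Hz is 352,800 Hz.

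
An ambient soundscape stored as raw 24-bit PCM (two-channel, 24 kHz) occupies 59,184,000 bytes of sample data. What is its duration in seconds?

411 seconds

Byte rate = 24,000 × 3 × 2 = 144,000 bytes/s.
Duration = 59,184,000 / 144,000 = 411 s.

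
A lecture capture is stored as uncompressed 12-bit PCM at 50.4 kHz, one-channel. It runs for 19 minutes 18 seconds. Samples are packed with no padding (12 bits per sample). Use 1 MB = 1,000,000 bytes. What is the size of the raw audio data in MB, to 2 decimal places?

Duration = 19 minutes 18 seconds = 1,158 s.
Bits = 50,400 × 1,158 × 12 × 1 = 700,358,400 bits = 87,544,800 bytes.
87,544,800 / 1,000,000 = 87.54 MB.

87.54 MB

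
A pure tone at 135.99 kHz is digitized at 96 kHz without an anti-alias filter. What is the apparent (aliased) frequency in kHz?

Nyquist = 96,000/2 = 48,000 Hz; 135,990 Hz exceeds it.
Alias = |135,990 − 1×96,000| = |135,990 − 96,000| = 39,990 Hz = 39.99 kHz.

39.99 kHz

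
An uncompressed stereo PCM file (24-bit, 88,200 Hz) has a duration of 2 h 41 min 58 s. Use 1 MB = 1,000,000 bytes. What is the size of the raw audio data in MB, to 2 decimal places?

5142.77 MB

Duration = 2 h 41 min 58 s = 9,718 s.
Bytes = 88,200 samples/s × 9,718 s × 3 bytes/sample × 2 ch = 5,142,765,600 bytes.
5,142,765,600 / 1,000,000 = 5142.77 MB.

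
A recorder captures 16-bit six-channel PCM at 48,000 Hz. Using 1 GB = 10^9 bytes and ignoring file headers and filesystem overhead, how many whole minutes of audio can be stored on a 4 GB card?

115 minutes

Uncompressed byte rate = 48,000 × 2 × 6 = 576,000 bytes/s.
Capacity = 4 × 1,000,000,000 = 4,000,000,000 bytes.
4,000,000,000 / 576,000 ≈ 6944.44 s → 115 minutes.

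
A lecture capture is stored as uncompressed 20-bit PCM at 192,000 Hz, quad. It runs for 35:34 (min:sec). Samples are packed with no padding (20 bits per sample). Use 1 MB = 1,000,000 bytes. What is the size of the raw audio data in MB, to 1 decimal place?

4097.3 MB

Duration = 35:34 (min:sec) = 2,134 s.
Bits = 192,000 × 2,134 × 20 × 4 = 32,778,240,000 bits = 4,097,280,000 bytes.
4,097,280,000 / 1,000,000 = 4097.3 MB.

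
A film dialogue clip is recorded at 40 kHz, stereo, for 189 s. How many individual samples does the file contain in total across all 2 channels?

40,000 × 189 s × 2 ch = 15,120,000 samples.

15,120,000 samples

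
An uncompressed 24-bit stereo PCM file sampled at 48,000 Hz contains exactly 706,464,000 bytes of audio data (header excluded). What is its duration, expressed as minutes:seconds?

40:53

Byte rate = 48,000 × 3 × 2 = 288,000 bytes/s.
Duration = 706,464,000 / 288,000 = 2,453 s.
2,453 s = 40:53.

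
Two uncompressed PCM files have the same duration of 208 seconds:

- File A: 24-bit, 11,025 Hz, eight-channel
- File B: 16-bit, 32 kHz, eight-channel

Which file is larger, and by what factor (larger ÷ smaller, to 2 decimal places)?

File A: 11,025 × 3 × 8 = 264,600 bytes/s.
File B: 32,000 × 2 × 8 = 512,000 bytes/s.
File B is larger; ratio = 106,496,000 / 55,036,800 = 1.93.

File B, by a factor of 1.93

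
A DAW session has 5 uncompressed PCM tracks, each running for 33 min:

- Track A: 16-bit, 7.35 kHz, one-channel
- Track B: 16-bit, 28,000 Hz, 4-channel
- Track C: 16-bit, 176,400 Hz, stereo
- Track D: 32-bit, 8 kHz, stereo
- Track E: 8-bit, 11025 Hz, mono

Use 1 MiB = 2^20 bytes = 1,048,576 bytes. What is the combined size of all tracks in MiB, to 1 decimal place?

33 min = 1,980 s.
Track A: 7,350 × 1,980 × 2 × 1 = 29,106,000 bytes.
Track B: 28,000 × 1,980 × 2 × 4 = 443,520,000 bytes.
Track C: 176,400 × 1,980 × 2 × 2 = 1,397,088,000 bytes.
Track D: 8,000 × 1,980 × 4 × 2 = 126,720,000 bytes.
Track E: 11,025 × 1,980 × 1 × 1 = 21,829,500 bytes.
Total = 2,018,263,500 bytes = 1924.8 MiB.

1924.8 MiB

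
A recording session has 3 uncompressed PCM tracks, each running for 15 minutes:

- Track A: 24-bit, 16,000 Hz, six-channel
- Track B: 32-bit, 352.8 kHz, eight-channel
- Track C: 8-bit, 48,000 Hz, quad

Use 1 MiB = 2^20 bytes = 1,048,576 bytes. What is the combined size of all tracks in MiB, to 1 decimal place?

15 minutes = 900 s.
Track A: 16,000 × 900 × 3 × 6 = 259,200,000 bytes.
Track B: 352,800 × 900 × 4 × 8 = 10,160,640,000 bytes.
Track C: 48,000 × 900 × 1 × 4 = 172,800,000 bytes.
Total = 10,592,640,000 bytes = 10101.9 MiB.

10101.9 MiB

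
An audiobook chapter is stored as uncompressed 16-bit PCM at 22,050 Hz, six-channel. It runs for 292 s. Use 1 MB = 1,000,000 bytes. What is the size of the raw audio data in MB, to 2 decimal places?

Bytes = 22,050 samples/s × 292 s × 2 bytes/sample × 6 ch = 77,263,200 bytes.
77,263,200 / 1,000,000 = 77.26 MB.

77.26 MB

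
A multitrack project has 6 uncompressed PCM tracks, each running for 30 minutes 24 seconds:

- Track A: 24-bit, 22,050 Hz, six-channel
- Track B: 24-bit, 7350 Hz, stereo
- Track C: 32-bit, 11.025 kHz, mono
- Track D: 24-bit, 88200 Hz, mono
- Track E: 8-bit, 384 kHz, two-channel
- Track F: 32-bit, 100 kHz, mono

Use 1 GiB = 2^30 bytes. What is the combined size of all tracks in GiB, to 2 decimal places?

30 minutes 24 seconds = 1,824 s.
Track A: 22,050 × 1,824 × 3 × 6 = 723,945,600 bytes.
Track B: 7,350 × 1,824 × 3 × 2 = 80,438,400 bytes.
Track C: 11,025 × 1,824 × 4 × 1 = 80,438,400 bytes.
Track D: 88,200 × 1,824 × 3 × 1 = 482,630,400 bytes.
Track E: 384,000 × 1,824 × 1 × 2 = 1,400,832,000 bytes.
Track F: 100,000 × 1,824 × 4 × 1 = 729,600,000 bytes.
Total = 3,497,884,800 bytes = 3.26 GiB.

3.26 GiB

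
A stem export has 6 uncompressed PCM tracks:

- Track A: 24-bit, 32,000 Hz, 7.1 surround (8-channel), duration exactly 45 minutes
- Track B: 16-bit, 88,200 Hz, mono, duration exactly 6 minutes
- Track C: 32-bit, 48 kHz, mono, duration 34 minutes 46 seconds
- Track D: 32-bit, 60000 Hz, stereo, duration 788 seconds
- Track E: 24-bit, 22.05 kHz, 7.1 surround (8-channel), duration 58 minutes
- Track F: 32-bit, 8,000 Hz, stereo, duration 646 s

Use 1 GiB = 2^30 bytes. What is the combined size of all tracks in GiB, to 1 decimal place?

4.5 GiB

Track A: exactly 45 minutes = 2,700 s; 32,000 × 2,700 × 3 × 8 = 2,073,600,000 bytes.
Track B: exactly 6 minutes = 360 s; 88,200 × 360 × 2 × 1 = 63,504,000 bytes.
Track C: 34 minutes 46 seconds = 2,086 s; 48,000 × 2,086 × 4 × 1 = 400,512,000 bytes.
Track D: 60,000 × 788 × 4 × 2 = 378,240,000 bytes.
Track E: 58 minutes = 3,480 s; 22,050 × 3,480 × 3 × 8 = 1,841,616,000 bytes.
Track F: 8,000 × 646 × 4 × 2 = 41,344,000 bytes.
Total = 4,798,816,000 bytes = 4.5 GiB.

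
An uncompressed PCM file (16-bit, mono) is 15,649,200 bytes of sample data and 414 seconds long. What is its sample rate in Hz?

Bytes = sample_rate × seconds × bytes_per_sample × channels.
sample_rate = 15,649,200 / (414 × 2 × 1) = 15,649,200 / 828 = 18,900 Hz.

18,900 Hz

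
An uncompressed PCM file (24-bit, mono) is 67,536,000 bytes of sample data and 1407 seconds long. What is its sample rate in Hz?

Bytes = sample_rate × seconds × bytes_per_sample × channels.
sample_rate = 67,536,000 / (1,407 × 3 × 1) = 67,536,000 / 4,221 = 16,000 Hz.

16,000 Hz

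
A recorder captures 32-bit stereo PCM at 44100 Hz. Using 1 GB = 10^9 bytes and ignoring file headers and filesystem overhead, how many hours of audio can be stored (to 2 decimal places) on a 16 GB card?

Uncompressed byte rate = 44,100 × 4 × 2 = 352,800 bytes/s.
Capacity = 16 × 1,000,000,000 = 16,000,000,000 bytes.
16,000,000,000 / 352,800 ≈ 45351.47 s → 12.60 hours.

12.60 hours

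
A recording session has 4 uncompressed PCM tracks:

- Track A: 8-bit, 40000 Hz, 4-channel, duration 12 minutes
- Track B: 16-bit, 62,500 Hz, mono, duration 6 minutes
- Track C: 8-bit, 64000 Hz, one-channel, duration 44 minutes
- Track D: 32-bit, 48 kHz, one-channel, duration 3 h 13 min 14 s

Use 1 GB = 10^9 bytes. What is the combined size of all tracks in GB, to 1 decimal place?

Track A: 12 minutes = 720 s; 40,000 × 720 × 1 × 4 = 115,200,000 bytes.
Track B: 6 minutes = 360 s; 62,500 × 360 × 2 × 1 = 45,000,000 bytes.
Track C: 44 minutes = 2,640 s; 64,000 × 2,640 × 1 × 1 = 168,960,000 bytes.
Track D: 3 h 13 min 14 s = 11,594 s; 48,000 × 11,594 × 4 × 1 = 2,226,048,000 bytes.
Total = 2,555,208,000 bytes = 2.6 GB.

2.6 GB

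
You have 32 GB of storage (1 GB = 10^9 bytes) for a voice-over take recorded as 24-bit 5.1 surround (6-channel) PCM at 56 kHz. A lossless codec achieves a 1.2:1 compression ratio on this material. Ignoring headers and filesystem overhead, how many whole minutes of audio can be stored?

634 minutes

Uncompressed byte rate = 56,000 × 3 × 6 = 1,008,000 bytes/s.
After 1.2:1 compression, effective rate ≈ 840000 bytes/s.
Capacity = 32 × 1,000,000,000 = 32,000,000,000 bytes.
32,000,000,000 / effective rate ≈ 38095.24 s → 634 minutes.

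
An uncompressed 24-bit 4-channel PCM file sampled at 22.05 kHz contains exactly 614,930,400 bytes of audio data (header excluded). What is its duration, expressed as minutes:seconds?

38:44

Byte rate = 22,050 × 3 × 4 = 264,600 bytes/s.
Duration = 614,930,400 / 264,600 = 2,324 s.
2,324 s = 38:44.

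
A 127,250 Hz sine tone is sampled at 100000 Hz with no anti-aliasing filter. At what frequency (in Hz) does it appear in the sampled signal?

27,250 Hz

Nyquist = 100,000/2 = 50,000 Hz; 127,250 Hz exceeds it.
Alias = |127,250 − 1×100,000| = |127,250 − 100,000| = 27,250 Hz.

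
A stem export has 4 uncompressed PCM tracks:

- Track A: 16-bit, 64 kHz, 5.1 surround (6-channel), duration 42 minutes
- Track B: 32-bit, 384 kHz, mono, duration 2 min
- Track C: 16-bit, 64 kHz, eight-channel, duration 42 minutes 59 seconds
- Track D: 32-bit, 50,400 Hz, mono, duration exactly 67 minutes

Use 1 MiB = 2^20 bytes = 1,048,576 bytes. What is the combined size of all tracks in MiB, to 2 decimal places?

5312.93 MiB

Track A: 42 minutes = 2,520 s; 64,000 × 2,520 × 2 × 6 = 1,935,360,000 bytes.
Track B: 2 min = 120 s; 384,000 × 120 × 4 × 1 = 184,320,000 bytes.
Track C: 42 minutes 59 seconds = 2,579 s; 64,000 × 2,579 × 2 × 8 = 2,640,896,000 bytes.
Track D: exactly 67 minutes = 4,020 s; 50,400 × 4,020 × 4 × 1 = 810,432,000 bytes.
Total = 5,571,008,000 bytes = 5312.93 MiB.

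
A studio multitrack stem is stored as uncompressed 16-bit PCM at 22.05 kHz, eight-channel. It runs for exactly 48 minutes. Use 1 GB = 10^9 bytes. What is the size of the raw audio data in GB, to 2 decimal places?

Duration = exactly 48 minutes = 2,880 s.
Bytes = 22,050 samples/s × 2,880 s × 2 bytes/sample × 8 ch = 1,016,064,000 bytes.
1,016,064,000 / 1,000,000,000 = 1.02 GB.

1.02 GB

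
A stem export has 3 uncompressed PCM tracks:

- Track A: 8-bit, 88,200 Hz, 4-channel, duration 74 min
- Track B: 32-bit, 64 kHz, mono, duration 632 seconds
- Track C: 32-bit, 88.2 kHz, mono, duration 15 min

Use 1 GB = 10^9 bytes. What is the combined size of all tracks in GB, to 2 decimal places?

2.05 GB

Track A: 74 min = 4,440 s; 88,200 × 4,440 × 1 × 4 = 1,566,432,000 bytes.
Track B: 64,000 × 632 × 4 × 1 = 161,792,000 bytes.
Track C: 15 min = 900 s; 88,200 × 900 × 4 × 1 = 317,520,000 bytes.
Total = 2,045,744,000 bytes = 2.05 GB.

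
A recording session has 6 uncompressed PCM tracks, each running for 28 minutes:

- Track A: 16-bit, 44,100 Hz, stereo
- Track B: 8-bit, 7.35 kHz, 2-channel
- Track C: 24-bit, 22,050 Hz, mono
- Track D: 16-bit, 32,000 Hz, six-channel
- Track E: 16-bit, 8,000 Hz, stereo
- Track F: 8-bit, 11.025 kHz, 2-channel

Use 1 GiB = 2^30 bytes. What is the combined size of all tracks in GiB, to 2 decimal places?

28 minutes = 1,680 s.
Track A: 44,100 × 1,680 × 2 × 2 = 296,352,000 bytes.
Track B: 7,350 × 1,680 × 1 × 2 = 24,696,000 bytes.
Track C: 22,050 × 1,680 × 3 × 1 = 111,132,000 bytes.
Track D: 32,000 × 1,680 × 2 × 6 = 645,120,000 bytes.
Track E: 8,000 × 1,680 × 2 × 2 = 53,760,000 bytes.
Track F: 11,025 × 1,680 × 1 × 2 = 37,044,000 bytes.
Total = 1,168,104,000 bytes = 1.09 GiB.

1.09 GiB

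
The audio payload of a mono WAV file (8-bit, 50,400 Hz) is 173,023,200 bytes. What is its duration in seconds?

Byte rate = 50,400 × 1 × 1 = 50,400 bytes/s.
Duration = 173,023,200 / 50,400 = 3,433 s.

3,433 seconds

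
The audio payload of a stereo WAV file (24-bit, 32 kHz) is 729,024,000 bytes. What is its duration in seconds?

3,797 seconds

Byte rate = 32,000 × 3 × 2 = 192,000 bytes/s.
Duration = 729,024,000 / 192,000 = 3,797 s.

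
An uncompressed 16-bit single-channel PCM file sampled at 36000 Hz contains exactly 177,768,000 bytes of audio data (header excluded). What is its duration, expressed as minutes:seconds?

41:09

Byte rate = 36,000 × 2 × 1 = 72,000 bytes/s.
Duration = 177,768,000 / 72,000 = 2,469 s.
2,469 s = 41:09.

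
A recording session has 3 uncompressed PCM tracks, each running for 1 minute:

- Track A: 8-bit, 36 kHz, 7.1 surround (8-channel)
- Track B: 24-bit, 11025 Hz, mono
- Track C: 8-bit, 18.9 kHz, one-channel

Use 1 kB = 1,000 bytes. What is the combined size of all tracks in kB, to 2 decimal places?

20398.50 kB

1 minute = 60 s.
Track A: 36,000 × 60 × 1 × 8 = 17,280,000 bytes.
Track B: 11,025 × 60 × 3 × 1 = 1,984,500 bytes.
Track C: 18,900 × 60 × 1 × 1 = 1,134,000 bytes.
Total = 20,398,500 bytes = 20398.50 kB.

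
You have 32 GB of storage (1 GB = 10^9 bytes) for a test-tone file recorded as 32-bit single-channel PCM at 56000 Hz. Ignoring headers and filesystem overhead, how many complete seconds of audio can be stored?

Uncompressed byte rate = 56,000 × 4 × 1 = 224,000 bytes/s.
Capacity = 32 × 1,000,000,000 = 32,000,000,000 bytes.
32,000,000,000 / 224,000 ≈ 142857.14 s → 142,857 seconds.

142,857 seconds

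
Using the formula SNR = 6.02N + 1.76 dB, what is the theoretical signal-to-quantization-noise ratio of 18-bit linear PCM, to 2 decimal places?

6.02 × 18 + 1.76 = 110.12 dB.

110.12 dB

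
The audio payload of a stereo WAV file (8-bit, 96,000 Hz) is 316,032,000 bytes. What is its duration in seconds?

1,646 seconds

Byte rate = 96,000 × 1 × 2 = 192,000 bytes/s.
Duration = 316,032,000 / 192,000 = 1,646 s.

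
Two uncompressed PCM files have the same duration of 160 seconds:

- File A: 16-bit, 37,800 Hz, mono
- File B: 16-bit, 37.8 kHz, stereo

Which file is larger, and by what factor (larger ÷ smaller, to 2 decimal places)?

File A: 37,800 × 2 × 1 = 75,600 bytes/s.
File B: 37,800 × 2 × 2 = 151,200 bytes/s.
File B is larger; ratio = 24,192,000 / 12,096,000 = 2.00.

File B, by a factor of 2.00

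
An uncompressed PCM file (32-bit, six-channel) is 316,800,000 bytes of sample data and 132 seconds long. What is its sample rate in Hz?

Bytes = sample_rate × seconds × bytes_per_sample × channels.
sample_rate = 316,800,000 / (132 × 4 × 6) = 316,800,000 / 3,168 = 100,000 Hz.

100,000 Hz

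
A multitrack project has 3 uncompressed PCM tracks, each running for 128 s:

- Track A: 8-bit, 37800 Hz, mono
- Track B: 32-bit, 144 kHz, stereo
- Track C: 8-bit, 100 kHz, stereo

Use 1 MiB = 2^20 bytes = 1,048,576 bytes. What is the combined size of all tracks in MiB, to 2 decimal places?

169.65 MiB

Track A: 37,800 × 128 × 1 × 1 = 4,838,400 bytes.
Track B: 144,000 × 128 × 4 × 2 = 147,456,000 bytes.
Track C: 100,000 × 128 × 1 × 2 = 25,600,000 bytes.
Total = 177,894,400 bytes = 169.65 MiB.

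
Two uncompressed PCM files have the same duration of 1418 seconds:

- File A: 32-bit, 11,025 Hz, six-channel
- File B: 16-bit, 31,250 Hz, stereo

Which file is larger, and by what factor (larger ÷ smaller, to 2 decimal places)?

File A, by a factor of 2.12

File A: 11,025 × 4 × 6 = 264,600 bytes/s.
File B: 31,250 × 2 × 2 = 125,000 bytes/s.
File A is larger; ratio = 375,202,800 / 177,250,000 = 2.12.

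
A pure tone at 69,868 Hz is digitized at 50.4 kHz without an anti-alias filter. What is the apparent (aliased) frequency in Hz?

19,468 Hz

Nyquist = 50,400/2 = 25,200 Hz; 69,868 Hz exceeds it.
Alias = |69,868 − 1×50,400| = |69,868 − 50,400| = 19,468 Hz.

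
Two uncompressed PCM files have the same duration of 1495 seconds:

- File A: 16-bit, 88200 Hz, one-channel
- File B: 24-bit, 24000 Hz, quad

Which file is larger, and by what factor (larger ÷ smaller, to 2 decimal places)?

File A: 88,200 × 2 × 1 = 176,400 bytes/s.
File B: 24,000 × 3 × 4 = 288,000 bytes/s.
File B is larger; ratio = 430,560,000 / 263,718,000 = 1.63.

File B, by a factor of 1.63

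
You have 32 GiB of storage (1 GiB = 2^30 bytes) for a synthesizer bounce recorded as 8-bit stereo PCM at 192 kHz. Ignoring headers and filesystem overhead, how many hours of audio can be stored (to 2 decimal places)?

Uncompressed byte rate = 192,000 × 1 × 2 = 384,000 bytes/s.
Capacity = 32 × 1,073,741,824 = 34,359,738,368 bytes.
34,359,738,368 / 384,000 ≈ 89478.49 s → 24.86 hours.

24.86 hours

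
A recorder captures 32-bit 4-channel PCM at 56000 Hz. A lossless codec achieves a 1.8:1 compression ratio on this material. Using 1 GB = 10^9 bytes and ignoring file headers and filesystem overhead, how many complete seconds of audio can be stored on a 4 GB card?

Uncompressed byte rate = 56,000 × 4 × 4 = 896,000 bytes/s.
After 1.8:1 compression, effective rate ≈ 497777.78 bytes/s.
Capacity = 4 × 1,000,000,000 = 4,000,000,000 bytes.
4,000,000,000 / effective rate ≈ 8035.71 s → 8,035 seconds.

8,035 seconds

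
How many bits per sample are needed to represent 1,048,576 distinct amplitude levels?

log2(1,048,576) = 20.

20 bits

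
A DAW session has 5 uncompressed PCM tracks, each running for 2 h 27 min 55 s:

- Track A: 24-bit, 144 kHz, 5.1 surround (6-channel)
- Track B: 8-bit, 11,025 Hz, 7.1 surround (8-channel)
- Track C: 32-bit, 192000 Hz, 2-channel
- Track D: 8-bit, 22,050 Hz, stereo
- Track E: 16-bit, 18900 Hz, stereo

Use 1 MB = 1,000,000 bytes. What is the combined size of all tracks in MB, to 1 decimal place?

2 h 27 min 55 s = 8,875 s.
Track A: 144,000 × 8,875 × 3 × 6 = 23,004,000,000 bytes.
Track B: 11,025 × 8,875 × 1 × 8 = 782,775,000 bytes.
Track C: 192,000 × 8,875 × 4 × 2 = 13,632,000,000 bytes.
Track D: 22,050 × 8,875 × 1 × 2 = 391,387,500 bytes.
Track E: 18,900 × 8,875 × 2 × 2 = 670,950,000 bytes.
Total = 38,481,112,500 bytes = 38481.1 MB.

38481.1 MB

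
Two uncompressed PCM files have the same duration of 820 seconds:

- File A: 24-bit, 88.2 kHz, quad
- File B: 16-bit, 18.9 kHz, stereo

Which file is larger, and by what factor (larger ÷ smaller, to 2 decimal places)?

File A: 88,200 × 3 × 4 = 1,058,400 bytes/s.
File B: 18,900 × 2 × 2 = 75,600 bytes/s.
File A is larger; ratio = 867,888,000 / 61,992,000 = 14.00.

File A, by a factor of 14.00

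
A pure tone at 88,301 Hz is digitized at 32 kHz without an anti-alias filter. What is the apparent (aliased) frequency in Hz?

Nyquist = 32,000/2 = 16,000 Hz; 88,301 Hz exceeds it.
Alias = |88,301 − 3×32,000| = |88,301 − 96,000| = 7,699 Hz.

7,699 Hz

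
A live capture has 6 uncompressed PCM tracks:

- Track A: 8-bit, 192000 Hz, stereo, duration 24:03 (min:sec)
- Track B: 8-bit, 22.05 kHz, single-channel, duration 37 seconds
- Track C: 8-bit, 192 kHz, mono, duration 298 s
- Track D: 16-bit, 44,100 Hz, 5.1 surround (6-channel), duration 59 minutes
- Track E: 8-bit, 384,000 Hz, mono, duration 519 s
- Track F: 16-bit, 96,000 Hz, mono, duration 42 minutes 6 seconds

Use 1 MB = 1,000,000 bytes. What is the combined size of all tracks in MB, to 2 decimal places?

3169.80 MB

Track A: 24:03 (min:sec) = 1,443 s; 192,000 × 1,443 × 1 × 2 = 554,112,000 bytes.
Track B: 22,050 × 37 × 1 × 1 = 815,850 bytes.
Track C: 192,000 × 298 × 1 × 1 = 57,216,000 bytes.
Track D: 59 minutes = 3,540 s; 44,100 × 3,540 × 2 × 6 = 1,873,368,000 bytes.
Track E: 384,000 × 519 × 1 × 1 = 199,296,000 bytes.
Track F: 42 minutes 6 seconds = 2,526 s; 96,000 × 2,526 × 2 × 1 = 484,992,000 bytes.
Total = 3,169,799,850 bytes = 3169.80 MB.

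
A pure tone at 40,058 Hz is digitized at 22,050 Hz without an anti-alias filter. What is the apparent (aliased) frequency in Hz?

Nyquist = 22,050/2 = 11,025 Hz; 40,058 Hz exceeds it.
Alias = |40,058 − 2×22,050| = |40,058 − 44,100| = 4,042 Hz.

4,042 Hz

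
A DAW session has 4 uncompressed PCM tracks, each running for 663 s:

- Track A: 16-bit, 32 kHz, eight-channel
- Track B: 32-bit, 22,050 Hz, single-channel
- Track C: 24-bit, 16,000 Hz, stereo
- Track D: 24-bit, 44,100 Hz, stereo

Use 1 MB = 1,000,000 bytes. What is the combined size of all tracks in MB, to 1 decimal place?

Track A: 32,000 × 663 × 2 × 8 = 339,456,000 bytes.
Track B: 22,050 × 663 × 4 × 1 = 58,476,600 bytes.
Track C: 16,000 × 663 × 3 × 2 = 63,648,000 bytes.
Track D: 44,100 × 663 × 3 × 2 = 175,429,800 bytes.
Total = 637,010,400 bytes = 637.0 MB.

637.0 MB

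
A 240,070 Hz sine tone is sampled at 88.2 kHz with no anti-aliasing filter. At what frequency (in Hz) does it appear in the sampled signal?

24,530 Hz

Nyquist = 88,200/2 = 44,100 Hz; 240,070 Hz exceeds it.
Alias = |240,070 − 3×88,200| = |240,070 − 264,600| = 24,530 Hz.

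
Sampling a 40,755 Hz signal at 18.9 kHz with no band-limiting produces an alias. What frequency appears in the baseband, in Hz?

Nyquist = 18,900/2 = 9,450 Hz; 40,755 Hz exceeds it.
Alias = |40,755 − 2×18,900| = |40,755 − 37,800| = 2,955 Hz.

2,955 Hz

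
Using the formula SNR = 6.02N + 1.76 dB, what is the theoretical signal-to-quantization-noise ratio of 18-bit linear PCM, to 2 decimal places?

110.12 dB

6.02 × 18 + 1.76 = 110.12 dB.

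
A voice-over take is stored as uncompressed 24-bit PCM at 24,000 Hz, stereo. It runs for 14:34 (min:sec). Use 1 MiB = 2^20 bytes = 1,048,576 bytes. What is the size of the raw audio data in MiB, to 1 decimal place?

120.0 MiB

Duration = 14:34 (min:sec) = 874 s.
Bytes = 24,000 samples/s × 874 s × 3 bytes/sample × 2 ch = 125,856,000 bytes.
125,856,000 / 1,048,576 = 120.0 MiB.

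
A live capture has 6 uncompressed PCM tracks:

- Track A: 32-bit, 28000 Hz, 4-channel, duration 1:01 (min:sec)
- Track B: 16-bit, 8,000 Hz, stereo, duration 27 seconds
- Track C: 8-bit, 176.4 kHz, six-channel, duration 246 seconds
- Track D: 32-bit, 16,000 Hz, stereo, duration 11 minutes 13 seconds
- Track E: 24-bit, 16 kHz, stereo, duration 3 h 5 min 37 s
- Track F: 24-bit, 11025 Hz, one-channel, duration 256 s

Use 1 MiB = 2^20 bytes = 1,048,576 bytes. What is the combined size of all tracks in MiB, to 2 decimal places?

Track A: 1:01 (min:sec) = 61 s; 28,000 × 61 × 4 × 4 = 27,328,000 bytes.
Track B: 8,000 × 27 × 2 × 2 = 864,000 bytes.
Track C: 176,400 × 246 × 1 × 6 = 260,366,400 bytes.
Track D: 11 minutes 13 seconds = 673 s; 16,000 × 673 × 4 × 2 = 86,144,000 bytes.
Track E: 3 h 5 min 37 s = 11,137 s; 16,000 × 11,137 × 3 × 2 = 1,069,152,000 bytes.
Track F: 11,025 × 256 × 3 × 1 = 8,467,200 bytes.
Total = 1,452,321,600 bytes = 1385.04 MiB.

1385.04 MiB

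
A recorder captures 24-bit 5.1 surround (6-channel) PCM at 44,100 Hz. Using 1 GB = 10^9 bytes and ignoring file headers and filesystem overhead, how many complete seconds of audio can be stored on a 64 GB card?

80,624 seconds

Uncompressed byte rate = 44,100 × 3 × 6 = 793,800 bytes/s.
Capacity = 64 × 1,000,000,000 = 64,000,000,000 bytes.
64,000,000,000 / 793,800 ≈ 80624.84 s → 80,624 seconds.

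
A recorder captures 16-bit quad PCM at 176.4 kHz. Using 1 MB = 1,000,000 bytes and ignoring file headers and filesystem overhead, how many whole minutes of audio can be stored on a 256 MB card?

Uncompressed byte rate = 176,400 × 2 × 4 = 1,411,200 bytes/s.
Capacity = 256 × 1,000,000 = 256,000,000 bytes.
256,000,000 / 1,411,200 ≈ 181.41 s → 3 minutes.

3 minutes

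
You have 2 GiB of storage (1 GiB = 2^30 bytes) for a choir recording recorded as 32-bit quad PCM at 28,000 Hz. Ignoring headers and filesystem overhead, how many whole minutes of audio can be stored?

Uncompressed byte rate = 28,000 × 4 × 4 = 448,000 bytes/s.
Capacity = 2 × 1,073,741,824 = 2,147,483,648 bytes.
2,147,483,648 / 448,000 ≈ 4793.49 s → 79 minutes.

79 minutes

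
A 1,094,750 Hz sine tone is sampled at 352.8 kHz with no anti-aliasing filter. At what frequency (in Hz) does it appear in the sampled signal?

Nyquist = 352,800/2 = 176,400 Hz; 1,094,750 Hz exceeds it.
Alias = |1,094,750 − 3×352,800| = |1,094,750 − 1,058,400| = 36,350 Hz.

36,350 Hz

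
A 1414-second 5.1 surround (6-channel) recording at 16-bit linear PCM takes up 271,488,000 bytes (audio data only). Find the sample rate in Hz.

16,000 Hz

Bytes = sample_rate × seconds × bytes_per_sample × channels.
sample_rate = 271,488,000 / (1,414 × 2 × 6) = 271,488,000 / 16,968 = 16,000 Hz.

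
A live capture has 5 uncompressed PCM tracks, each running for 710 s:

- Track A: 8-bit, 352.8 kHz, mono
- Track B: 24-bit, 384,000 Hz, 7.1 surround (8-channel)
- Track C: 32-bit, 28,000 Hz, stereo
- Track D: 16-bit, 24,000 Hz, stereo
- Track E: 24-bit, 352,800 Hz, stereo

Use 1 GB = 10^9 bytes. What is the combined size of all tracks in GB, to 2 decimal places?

Track A: 352,800 × 710 × 1 × 1 = 250,488,000 bytes.
Track B: 384,000 × 710 × 3 × 8 = 6,543,360,000 bytes.
Track C: 28,000 × 710 × 4 × 2 = 159,040,000 bytes.
Track D: 24,000 × 710 × 2 × 2 = 68,160,000 bytes.
Track E: 352,800 × 710 × 3 × 2 = 1,502,928,000 bytes.
Total = 8,523,976,000 bytes = 8.52 GB.

8.52 GB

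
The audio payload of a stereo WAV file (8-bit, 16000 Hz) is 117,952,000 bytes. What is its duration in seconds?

Byte rate = 16,000 × 1 × 2 = 32,000 bytes/s.
Duration = 117,952,000 / 32,000 = 3,686 s.

3,686 seconds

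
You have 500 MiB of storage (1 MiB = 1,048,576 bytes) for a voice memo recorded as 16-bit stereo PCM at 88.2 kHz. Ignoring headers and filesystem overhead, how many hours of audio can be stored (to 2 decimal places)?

Uncompressed byte rate = 88,200 × 2 × 2 = 352,800 bytes/s.
Capacity = 500 × 1,048,576 = 524,288,000 bytes.
524,288,000 / 352,800 ≈ 1486.08 s → 0.41 hours.

0.41 hours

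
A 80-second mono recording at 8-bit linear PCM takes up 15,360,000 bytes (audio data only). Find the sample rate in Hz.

Bytes = sample_rate × seconds × bytes_per_sample × channels.
sample_rate = 15,360,000 / (80 × 1 × 1) = 15,360,000 / 80 = 192,000 Hz.

192,000 Hz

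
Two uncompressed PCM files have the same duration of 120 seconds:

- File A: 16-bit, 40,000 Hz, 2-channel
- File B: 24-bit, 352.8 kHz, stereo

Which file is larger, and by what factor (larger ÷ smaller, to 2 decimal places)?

File A: 40,000 × 2 × 2 = 160,000 bytes/s.
File B: 352,800 × 3 × 2 = 2,116,800 bytes/s.
File B is larger; ratio = 254,016,000 / 19,200,000 = 13.23.

File B, by a factor of 13.23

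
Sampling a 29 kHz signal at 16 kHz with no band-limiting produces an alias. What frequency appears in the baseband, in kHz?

Nyquist = 16,000/2 = 8,000 Hz; 29,000 Hz exceeds it.
Alias = |29,000 − 2×16,000| = |29,000 − 32,000| = 3,000 Hz = 3 kHz.

3 kHz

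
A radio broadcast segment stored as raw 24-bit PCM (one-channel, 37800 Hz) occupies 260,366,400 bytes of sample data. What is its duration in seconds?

2,296 seconds

Byte rate = 37,800 × 3 × 1 = 113,400 bytes/s.
Duration = 260,366,400 / 113,400 = 2,296 s.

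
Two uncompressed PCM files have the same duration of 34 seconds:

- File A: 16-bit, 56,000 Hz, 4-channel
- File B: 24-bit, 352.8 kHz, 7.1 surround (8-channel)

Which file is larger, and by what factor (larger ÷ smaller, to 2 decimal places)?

File B, by a factor of 18.90

File A: 56,000 × 2 × 4 = 448,000 bytes/s.
File B: 352,800 × 3 × 8 = 8,467,200 bytes/s.
File B is larger; ratio = 287,884,800 / 15,232,000 = 18.90.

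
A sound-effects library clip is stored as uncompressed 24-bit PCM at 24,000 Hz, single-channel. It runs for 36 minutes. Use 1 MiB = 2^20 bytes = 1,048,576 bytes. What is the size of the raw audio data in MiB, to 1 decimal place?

148.3 MiB

Duration = 36 minutes = 2,160 s.
Bytes = 24,000 samples/s × 2,160 s × 3 bytes/sample × 1 ch = 155,520,000 bytes.
155,520,000 / 1,048,576 = 148.3 MiB.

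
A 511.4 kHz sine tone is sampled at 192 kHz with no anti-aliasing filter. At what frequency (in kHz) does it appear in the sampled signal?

64.6 kHz

Nyquist = 192,000/2 = 96,000 Hz; 511,400 Hz exceeds it.
Alias = |511,400 − 3×192,000| = |511,400 − 576,000| = 64,600 Hz = 64.6 kHz.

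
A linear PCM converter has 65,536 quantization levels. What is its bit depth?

16 bits

log2(65,536) = 16.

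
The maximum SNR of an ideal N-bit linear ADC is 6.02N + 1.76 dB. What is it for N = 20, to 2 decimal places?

6.02 × 20 + 1.76 = 122.16 dB.

122.16 dB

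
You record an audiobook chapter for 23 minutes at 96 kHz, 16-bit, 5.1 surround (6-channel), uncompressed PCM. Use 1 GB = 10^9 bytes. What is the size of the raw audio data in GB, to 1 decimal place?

Duration = 23 minutes = 1,380 s.
Bytes = 96,000 samples/s × 1,380 s × 2 bytes/sample × 6 ch = 1,589,760,000 bytes.
1,589,760,000 / 1,000,000,000 = 1.6 GB.

1.6 GB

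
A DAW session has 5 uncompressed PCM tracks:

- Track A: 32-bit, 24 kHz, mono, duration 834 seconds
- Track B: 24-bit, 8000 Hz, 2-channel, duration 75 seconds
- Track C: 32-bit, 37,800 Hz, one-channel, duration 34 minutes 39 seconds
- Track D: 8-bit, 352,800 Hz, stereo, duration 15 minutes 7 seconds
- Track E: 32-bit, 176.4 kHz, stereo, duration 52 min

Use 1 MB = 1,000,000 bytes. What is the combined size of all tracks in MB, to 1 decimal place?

Track A: 24,000 × 834 × 4 × 1 = 80,064,000 bytes.
Track B: 8,000 × 75 × 3 × 2 = 3,600,000 bytes.
Track C: 34 minutes 39 seconds = 2,079 s; 37,800 × 2,079 × 4 × 1 = 314,344,800 bytes.
Track D: 15 minutes 7 seconds = 907 s; 352,800 × 907 × 1 × 2 = 639,979,200 bytes.
Track E: 52 min = 3,120 s; 176,400 × 3,120 × 4 × 2 = 4,402,944,000 bytes.
Total = 5,440,932,000 bytes = 5440.9 MB.

5440.9 MB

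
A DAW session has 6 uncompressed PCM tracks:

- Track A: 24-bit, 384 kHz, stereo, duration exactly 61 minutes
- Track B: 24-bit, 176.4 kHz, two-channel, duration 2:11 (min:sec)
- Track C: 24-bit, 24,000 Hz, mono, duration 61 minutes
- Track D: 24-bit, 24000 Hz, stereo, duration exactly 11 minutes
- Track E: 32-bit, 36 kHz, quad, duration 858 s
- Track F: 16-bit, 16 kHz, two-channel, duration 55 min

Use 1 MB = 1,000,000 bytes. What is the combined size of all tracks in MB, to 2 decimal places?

9635.26 MB

Track A: exactly 61 minutes = 3,660 s; 384,000 × 3,660 × 3 × 2 = 8,432,640,000 bytes.
Track B: 2:11 (min:sec) = 131 s; 176,400 × 131 × 3 × 2 = 138,650,400 bytes.
Track C: 61 minutes = 3,660 s; 24,000 × 3,660 × 3 × 1 = 263,520,000 bytes.
Track D: exactly 11 minutes = 660 s; 24,000 × 660 × 3 × 2 = 95,040,000 bytes.
Track E: 36,000 × 858 × 4 × 4 = 494,208,000 bytes.
Track F: 55 min = 3,300 s; 16,000 × 3,300 × 2 × 2 = 211,200,000 bytes.
Total = 9,635,258,400 bytes = 9635.26 MB.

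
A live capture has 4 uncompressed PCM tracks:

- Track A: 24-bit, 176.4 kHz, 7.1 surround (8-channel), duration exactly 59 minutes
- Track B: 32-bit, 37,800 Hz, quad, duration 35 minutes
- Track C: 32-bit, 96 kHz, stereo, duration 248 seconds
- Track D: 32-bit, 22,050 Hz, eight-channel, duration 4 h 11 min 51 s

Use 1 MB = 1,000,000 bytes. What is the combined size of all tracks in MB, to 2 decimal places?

Track A: exactly 59 minutes = 3,540 s; 176,400 × 3,540 × 3 × 8 = 14,986,944,000 bytes.
Track B: 35 minutes = 2,100 s; 37,800 × 2,100 × 4 × 4 = 1,270,080,000 bytes.
Track C: 96,000 × 248 × 4 × 2 = 190,464,000 bytes.
Track D: 4 h 11 min 51 s = 15,111 s; 22,050 × 15,111 × 4 × 8 = 10,662,321,600 bytes.
Total = 27,109,809,600 bytes = 27109.81 MB.

27109.81 MB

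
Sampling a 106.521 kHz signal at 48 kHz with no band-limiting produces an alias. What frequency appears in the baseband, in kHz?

Nyquist = 48,000/2 = 24,000 Hz; 106,521 Hz exceeds it.
Alias = |106,521 − 2×48,000| = |106,521 − 96,000| = 10,521 Hz = 10.521 kHz.

10.521 kHz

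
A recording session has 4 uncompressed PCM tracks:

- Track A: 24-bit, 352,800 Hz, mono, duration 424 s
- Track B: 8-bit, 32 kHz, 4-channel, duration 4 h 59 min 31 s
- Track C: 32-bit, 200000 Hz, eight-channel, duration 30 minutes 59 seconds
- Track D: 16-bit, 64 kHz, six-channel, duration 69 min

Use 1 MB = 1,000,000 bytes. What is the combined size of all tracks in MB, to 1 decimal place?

Track A: 352,800 × 424 × 3 × 1 = 448,761,600 bytes.
Track B: 4 h 59 min 31 s = 17,971 s; 32,000 × 17,971 × 1 × 4 = 2,300,288,000 bytes.
Track C: 30 minutes 59 seconds = 1,859 s; 200,000 × 1,859 × 4 × 8 = 11,897,600,000 bytes.
Track D: 69 min = 4,140 s; 64,000 × 4,140 × 2 × 6 = 3,179,520,000 bytes.
Total = 17,826,169,600 bytes = 17826.2 MB.

17826.2 MB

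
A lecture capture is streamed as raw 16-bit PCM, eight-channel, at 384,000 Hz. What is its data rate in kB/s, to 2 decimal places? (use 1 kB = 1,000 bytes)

Bit rate = 384,000 × 16 × 8 = 49,152,000 bits/s.
49,152,000 / 8 = 6,144,000 B/s = 6144.00 kB/s.

6144.00 kB/s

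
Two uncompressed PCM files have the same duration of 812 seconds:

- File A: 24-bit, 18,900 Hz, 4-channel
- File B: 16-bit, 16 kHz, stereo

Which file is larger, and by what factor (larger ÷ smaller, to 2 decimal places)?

File A, by a factor of 3.54

File A: 18,900 × 3 × 4 = 226,800 bytes/s.
File B: 16,000 × 2 × 2 = 64,000 bytes/s.
File A is larger; ratio = 184,161,600 / 51,968,000 = 3.54.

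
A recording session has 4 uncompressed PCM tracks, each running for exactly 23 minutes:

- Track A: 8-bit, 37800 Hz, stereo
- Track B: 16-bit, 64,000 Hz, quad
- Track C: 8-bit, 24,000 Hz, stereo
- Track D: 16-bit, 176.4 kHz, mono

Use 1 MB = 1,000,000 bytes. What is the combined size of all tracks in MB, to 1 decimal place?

1364.0 MB

exactly 23 minutes = 1,380 s.
Track A: 37,800 × 1,380 × 1 × 2 = 104,328,000 bytes.
Track B: 64,000 × 1,380 × 2 × 4 = 706,560,000 bytes.
Track C: 24,000 × 1,380 × 1 × 2 = 66,240,000 bytes.
Track D: 176,400 × 1,380 × 2 × 1 = 486,864,000 bytes.
Total = 1,363,992,000 bytes = 1364.0 MB.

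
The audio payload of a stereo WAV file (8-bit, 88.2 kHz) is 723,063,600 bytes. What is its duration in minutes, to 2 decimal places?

Byte rate = 88,200 × 1 × 2 = 176,400 bytes/s.
Duration = 723,063,600 / 176,400 = 4,099 s.
4,099 s / 60 = 68.32 minutes.

68.32 minutes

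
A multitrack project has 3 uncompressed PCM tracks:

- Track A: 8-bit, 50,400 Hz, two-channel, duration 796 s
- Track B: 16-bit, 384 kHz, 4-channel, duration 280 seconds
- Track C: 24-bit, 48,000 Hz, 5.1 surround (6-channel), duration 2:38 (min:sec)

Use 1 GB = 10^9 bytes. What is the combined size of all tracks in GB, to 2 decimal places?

1.08 GB

Track A: 50,400 × 796 × 1 × 2 = 80,236,800 bytes.
Track B: 384,000 × 280 × 2 × 4 = 860,160,000 bytes.
Track C: 2:38 (min:sec) = 158 s; 48,000 × 158 × 3 × 6 = 136,512,000 bytes.
Total = 1,076,908,800 bytes = 1.08 GB.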